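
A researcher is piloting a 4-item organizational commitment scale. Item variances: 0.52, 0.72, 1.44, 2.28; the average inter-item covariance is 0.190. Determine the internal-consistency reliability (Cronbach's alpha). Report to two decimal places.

Σσ²ᵢ = 0.52 + 0.72 + 1.44 + 2.28 = 4.96
Sum of the 6 distinct covariances = 6 × 0.190 = 1.140
total variance = Σσ²ᵢ + 2·Σcov = 4.96 + 2 × 1.140 = 7.240
α = (4/3)·(1 − 4.96/7.240) = 0.42

α = 0.42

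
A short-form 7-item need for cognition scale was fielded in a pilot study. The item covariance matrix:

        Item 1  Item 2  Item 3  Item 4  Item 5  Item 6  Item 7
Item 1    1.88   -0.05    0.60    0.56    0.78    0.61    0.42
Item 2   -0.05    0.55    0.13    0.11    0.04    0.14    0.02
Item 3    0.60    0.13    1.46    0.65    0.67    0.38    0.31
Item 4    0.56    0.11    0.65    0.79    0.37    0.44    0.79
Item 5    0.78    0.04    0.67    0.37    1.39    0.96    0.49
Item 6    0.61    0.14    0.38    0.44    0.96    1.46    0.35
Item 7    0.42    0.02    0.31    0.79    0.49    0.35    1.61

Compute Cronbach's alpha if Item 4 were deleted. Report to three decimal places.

α = 0.700

Remaining items: Item 1, Item 2, Item 3, Item 5, Item 6, Item 7 (k = 6).
sum of item variances = 1.88 + 0.55 + 1.46 + 1.39 + 1.46 + 1.61 = 8.35
σ²_T = 8.35 + 2 × 5.85 = 20.05
α (item deleted) = (6/5)·(1 − 8.35/20.05) = 0.700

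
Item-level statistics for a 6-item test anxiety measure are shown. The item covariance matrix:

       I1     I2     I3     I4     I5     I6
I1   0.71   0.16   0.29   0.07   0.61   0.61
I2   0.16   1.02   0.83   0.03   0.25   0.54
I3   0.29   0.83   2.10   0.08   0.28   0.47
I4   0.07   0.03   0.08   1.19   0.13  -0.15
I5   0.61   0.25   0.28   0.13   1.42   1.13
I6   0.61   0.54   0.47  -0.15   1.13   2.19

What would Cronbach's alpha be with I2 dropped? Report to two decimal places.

Remaining items: I1, I3, I4, I5, I6 (k = 5).
ΣVar(i) = 0.71 + 2.10 + 1.19 + 1.42 + 2.19 = 7.61
Var(T) = 7.61 + 2 × 3.52 = 14.65
α (item deleted) = (5/4)·(1 − 7.61/14.65) = 0.60

α = 0.60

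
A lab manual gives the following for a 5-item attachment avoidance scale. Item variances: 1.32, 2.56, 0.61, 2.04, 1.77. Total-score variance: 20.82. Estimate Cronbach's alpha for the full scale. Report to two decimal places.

ΣVar(i) = 1.32 + 2.56 + 0.61 + 2.04 + 1.77 = 8.30
α = (k/(k−1))·(1 − ΣVar(i)/σ²_total) = (5/4)·(1 − 8.30/20.82) = 0.75

Cronbach's alpha = 0.75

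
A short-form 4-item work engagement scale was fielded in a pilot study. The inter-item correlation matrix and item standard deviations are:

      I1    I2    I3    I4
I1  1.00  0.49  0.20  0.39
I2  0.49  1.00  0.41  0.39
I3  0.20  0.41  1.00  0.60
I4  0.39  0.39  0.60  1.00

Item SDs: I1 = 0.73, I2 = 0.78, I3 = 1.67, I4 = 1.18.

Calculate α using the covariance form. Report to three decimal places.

α = 0.699

Σσ²ᵢ = 0.73² + 0.78² + 1.67² + 1.18² = 5.3226
Covariances σ_ij = r_ij · s_i · s_j:
  σ(I1,I2) = 0.49 × 0.73 × 0.78 = 0.2790
  σ(I1,I3) = 0.20 × 0.73 × 1.67 = 0.2438
  σ(I1,I4) = 0.39 × 0.73 × 1.18 = 0.3359
  σ(I2,I3) = 0.41 × 0.78 × 1.67 = 0.5341
  σ(I2,I4) = 0.39 × 0.78 × 1.18 = 0.3590
  σ(I3,I4) = 0.60 × 1.67 × 1.18 = 1.1824
σ²_T = Σσ²ᵢ + 2·Σσ_ij = 5.3226 + 2 × 2.9342 = 11.1910
α = (4/3)·(1 − 5.3226/11.1910) = 0.699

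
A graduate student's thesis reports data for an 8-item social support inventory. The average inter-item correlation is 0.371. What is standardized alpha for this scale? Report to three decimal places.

standardized alpha = 0.825

Standardized α = k·r̄ / (1 + (k−1)·r̄) = 8 × 0.371 / (1 + 7 × 0.371)
  = 2.9680 / 3.5970 = 0.825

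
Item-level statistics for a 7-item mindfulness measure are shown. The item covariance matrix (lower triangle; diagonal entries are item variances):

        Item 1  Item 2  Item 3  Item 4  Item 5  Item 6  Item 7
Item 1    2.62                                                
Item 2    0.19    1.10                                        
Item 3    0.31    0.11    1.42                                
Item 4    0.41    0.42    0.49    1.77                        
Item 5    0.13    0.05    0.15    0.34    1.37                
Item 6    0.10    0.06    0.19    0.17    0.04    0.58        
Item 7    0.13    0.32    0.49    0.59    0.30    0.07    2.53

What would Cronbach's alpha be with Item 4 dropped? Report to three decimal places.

α = 0.425

Remaining items: Item 1, Item 2, Item 3, Item 5, Item 6, Item 7 (k = 6).
Σσᵢ² = 2.62 + 1.10 + 1.42 + 1.37 + 0.58 + 2.53 = 9.62
σ²_total = 9.62 + 2 × 2.64 = 14.90
α (item deleted) = (6/5)·(1 − 9.62/14.90) = 0.425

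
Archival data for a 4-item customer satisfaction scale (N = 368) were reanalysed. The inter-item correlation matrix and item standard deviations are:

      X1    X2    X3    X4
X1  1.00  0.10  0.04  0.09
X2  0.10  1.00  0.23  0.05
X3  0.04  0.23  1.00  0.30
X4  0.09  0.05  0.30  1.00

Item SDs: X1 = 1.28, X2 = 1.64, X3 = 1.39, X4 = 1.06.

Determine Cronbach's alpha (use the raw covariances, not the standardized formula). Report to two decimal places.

α = 0.38

Σσ²ᵢ = 1.28² + 1.64² + 1.39² + 1.06² = 7.3837
Covariances σ_ij = r_ij · s_i · s_j:
  σ(X1,X2) = 0.10 × 1.28 × 1.64 = 0.2099
  σ(X1,X3) = 0.04 × 1.28 × 1.39 = 0.0712
  σ(X1,X4) = 0.09 × 1.28 × 1.06 = 0.1221
  σ(X2,X3) = 0.23 × 1.64 × 1.39 = 0.5243
  σ(X2,X4) = 0.05 × 1.64 × 1.06 = 0.0869
  σ(X3,X4) = 0.30 × 1.39 × 1.06 = 0.4420
σ²_T = Σσ²ᵢ + 2·Σσ_ij = 7.3837 + 2 × 1.4564 = 10.2965
α = (4/3)·(1 − 7.3837/10.2965) = 0.38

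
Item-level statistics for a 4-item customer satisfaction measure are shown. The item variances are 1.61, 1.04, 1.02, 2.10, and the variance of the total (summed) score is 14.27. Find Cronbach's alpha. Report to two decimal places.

ΣVar(i) = 1.61 + 1.04 + 1.02 + 2.10 = 5.77
α = (k/(k−1))·(1 − ΣVar(i)/total variance) = (4/3)·(1 − 5.77/14.27) = 0.79

α = 0.79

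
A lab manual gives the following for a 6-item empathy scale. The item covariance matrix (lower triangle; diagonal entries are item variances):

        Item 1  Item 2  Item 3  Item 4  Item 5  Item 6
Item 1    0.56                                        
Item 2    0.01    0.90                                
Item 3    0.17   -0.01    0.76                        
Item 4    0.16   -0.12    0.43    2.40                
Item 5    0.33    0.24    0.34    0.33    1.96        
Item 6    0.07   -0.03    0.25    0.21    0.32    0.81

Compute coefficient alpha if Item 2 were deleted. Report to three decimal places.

α = 0.557

Remaining items: Item 1, Item 3, Item 4, Item 5, Item 6 (k = 5).
ΣVar(i) = 0.56 + 0.76 + 2.40 + 1.96 + 0.81 = 6.49
σ²_T = 6.49 + 2 × 2.61 = 11.71
α (item deleted) = (5/4)·(1 − 6.49/11.71) = 0.557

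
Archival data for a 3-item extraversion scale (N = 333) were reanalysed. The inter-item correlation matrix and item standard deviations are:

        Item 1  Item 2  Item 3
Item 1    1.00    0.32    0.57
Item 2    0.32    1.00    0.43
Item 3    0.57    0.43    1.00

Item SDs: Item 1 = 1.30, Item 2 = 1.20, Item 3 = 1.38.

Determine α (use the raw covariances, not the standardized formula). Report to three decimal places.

α = 0.705

Σσ²ᵢ = 1.30² + 1.20² + 1.38² = 5.0344
Covariances σ_ij = r_ij · s_i · s_j:
  σ(Item 1,Item 2) = 0.32 × 1.30 × 1.20 = 0.4992
  σ(Item 1,Item 3) = 0.57 × 1.30 × 1.38 = 1.0226
  σ(Item 2,Item 3) = 0.43 × 1.20 × 1.38 = 0.7121
σ²_T = Σσ²ᵢ + 2·Σσ_ij = 5.0344 + 2 × 2.2339 = 9.5022
α = (3/2)·(1 − 5.0344/9.5022) = 0.705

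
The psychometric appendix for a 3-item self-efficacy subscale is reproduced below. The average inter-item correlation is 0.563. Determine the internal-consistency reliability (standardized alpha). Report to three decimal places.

Standardized α = k·r̄ / (1 + (k−1)·r̄) = 3 × 0.563 / (1 + 2 × 0.563)
  = 1.6890 / 2.1260 = 0.794

standardized alpha = 0.794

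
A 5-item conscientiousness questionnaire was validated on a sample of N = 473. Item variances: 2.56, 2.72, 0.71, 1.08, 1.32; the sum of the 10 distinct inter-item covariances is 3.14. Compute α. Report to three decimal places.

α = 0.535

Σσ²ᵢ = 2.56 + 2.72 + 0.71 + 1.08 + 1.32 = 8.39
Sum of distinct covariances = 3.14
Var(T) = Σσ²ᵢ + 2·Σcov = 8.39 + 2 × 3.14 = 14.67
α = (5/4)·(1 − 8.39/14.67) = 0.535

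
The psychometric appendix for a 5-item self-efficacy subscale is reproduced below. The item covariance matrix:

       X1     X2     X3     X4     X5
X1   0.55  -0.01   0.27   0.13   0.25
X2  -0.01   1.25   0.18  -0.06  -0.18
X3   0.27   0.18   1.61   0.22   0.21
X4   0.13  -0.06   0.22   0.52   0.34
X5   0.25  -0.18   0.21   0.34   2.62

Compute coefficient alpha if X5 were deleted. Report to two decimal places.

coefficient alpha = 0.36

Remaining items: X1, X2, X3, X4 (k = 4).
ΣVar(i) = 0.55 + 1.25 + 1.61 + 0.52 = 3.93
Var(T) = 3.93 + 2 × 0.73 = 5.39
α (item deleted) = (4/3)·(1 − 3.93/5.39) = 0.36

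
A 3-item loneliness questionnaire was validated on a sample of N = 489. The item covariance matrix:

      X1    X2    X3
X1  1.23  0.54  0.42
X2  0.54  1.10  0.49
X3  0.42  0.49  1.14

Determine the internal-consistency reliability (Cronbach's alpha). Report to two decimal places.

α = 0.68

Σσ²ᵢ = 1.23 + 1.10 + 1.14 = 3.47
Sum of off-diagonal covariances = 1.45
Var(T) = 3.47 + 2 × 1.45 = 6.37
α = (k/(k−1))·(1 − Σσ²ᵢ/Var(T)) = (3/2)·(1 − 3.47/6.37) = 0.68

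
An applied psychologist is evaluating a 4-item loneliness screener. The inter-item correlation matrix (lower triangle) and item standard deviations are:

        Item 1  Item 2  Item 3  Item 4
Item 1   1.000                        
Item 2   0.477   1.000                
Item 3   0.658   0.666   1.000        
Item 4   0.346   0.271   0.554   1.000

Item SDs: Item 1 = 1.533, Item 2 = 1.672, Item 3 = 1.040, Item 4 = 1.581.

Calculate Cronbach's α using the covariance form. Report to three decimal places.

Σσ²ᵢ = 1.533² + 1.672² + 1.040² + 1.581² = 8.7268
Covariances σ_ij = r_ij · s_i · s_j:
  σ(Item 1,Item 2) = 0.477 × 1.533 × 1.672 = 1.2226
  σ(Item 1,Item 3) = 0.658 × 1.533 × 1.040 = 1.0491
  σ(Item 1,Item 4) = 0.346 × 1.533 × 1.581 = 0.8386
  σ(Item 2,Item 3) = 0.666 × 1.672 × 1.040 = 1.1581
  σ(Item 2,Item 4) = 0.271 × 1.672 × 1.581 = 0.7164
  σ(Item 3,Item 4) = 0.554 × 1.040 × 1.581 = 0.9109
σ²_T = Σσ²ᵢ + 2·Σσ_ij = 8.7268 + 2 × 5.8957 = 20.5182
α = (4/3)·(1 − 8.7268/20.5182) = 0.766

Cronbach's α = 0.766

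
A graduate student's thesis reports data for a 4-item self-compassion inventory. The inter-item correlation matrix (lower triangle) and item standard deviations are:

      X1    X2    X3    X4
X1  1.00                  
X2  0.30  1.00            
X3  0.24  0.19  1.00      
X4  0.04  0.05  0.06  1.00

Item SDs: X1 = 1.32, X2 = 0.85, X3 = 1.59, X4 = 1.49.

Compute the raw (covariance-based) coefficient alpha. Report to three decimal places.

α = 0.369

Σσ²ᵢ = 1.32² + 0.85² + 1.59² + 1.49² = 7.2131
Covariances σ_ij = r_ij · s_i · s_j:
  σ(X1,X2) = 0.30 × 1.32 × 0.85 = 0.3366
  σ(X1,X3) = 0.24 × 1.32 × 1.59 = 0.5037
  σ(X1,X4) = 0.04 × 1.32 × 1.49 = 0.0787
  σ(X2,X3) = 0.19 × 0.85 × 1.59 = 0.2568
  σ(X2,X4) = 0.05 × 0.85 × 1.49 = 0.0633
  σ(X3,X4) = 0.06 × 1.59 × 1.49 = 0.1421
σ²_T = Σσ²ᵢ + 2·Σσ_ij = 7.2131 + 2 × 1.3812 = 9.9755
α = (4/3)·(1 − 7.2131/9.9755) = 0.369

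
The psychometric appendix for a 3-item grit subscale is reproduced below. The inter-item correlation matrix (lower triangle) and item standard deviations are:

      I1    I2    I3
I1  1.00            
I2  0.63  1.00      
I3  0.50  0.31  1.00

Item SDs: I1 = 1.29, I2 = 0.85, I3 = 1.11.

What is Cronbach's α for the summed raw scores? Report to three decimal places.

Σσ²ᵢ = 1.29² + 0.85² + 1.11² = 3.6187
Covariances σ_ij = r_ij · s_i · s_j:
  σ(I1,I2) = 0.63 × 1.29 × 0.85 = 0.6908
  σ(I1,I3) = 0.50 × 1.29 × 1.11 = 0.7160
  σ(I2,I3) = 0.31 × 0.85 × 1.11 = 0.2925
σ²_T = Σσ²ᵢ + 2·Σσ_ij = 3.6187 + 2 × 1.6993 = 7.0173
α = (3/2)·(1 − 3.6187/7.0173) = 0.726

Cronbach's α = 0.726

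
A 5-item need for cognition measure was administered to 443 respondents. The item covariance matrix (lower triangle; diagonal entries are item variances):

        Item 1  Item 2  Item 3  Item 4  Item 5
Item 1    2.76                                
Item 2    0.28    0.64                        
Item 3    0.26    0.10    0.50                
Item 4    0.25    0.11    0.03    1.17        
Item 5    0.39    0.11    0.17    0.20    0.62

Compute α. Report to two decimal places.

Σσᵢ² = 2.76 + 0.64 + 0.50 + 1.17 + 0.62 = 5.69
Sum of the distinct covariances = 1.90
Var(T) = 5.69 + 2 × 1.90 = 9.49
α = (k/(k−1))·(1 − Σσᵢ²/Var(T)) = (5/4)·(1 − 5.69/9.49) = 0.50

α = 0.50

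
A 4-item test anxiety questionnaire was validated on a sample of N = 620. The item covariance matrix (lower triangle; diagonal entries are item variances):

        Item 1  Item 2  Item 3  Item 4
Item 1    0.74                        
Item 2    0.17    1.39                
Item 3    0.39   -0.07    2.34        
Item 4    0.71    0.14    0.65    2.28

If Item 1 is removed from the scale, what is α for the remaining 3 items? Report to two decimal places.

α = 0.29

Remaining items: Item 2, Item 3, Item 4 (k = 3).
sum of item variances = 1.39 + 2.34 + 2.28 = 6.01
Var(T) = 6.01 + 2 × 0.72 = 7.45
α (item deleted) = (3/2)·(1 − 6.01/7.45) = 0.29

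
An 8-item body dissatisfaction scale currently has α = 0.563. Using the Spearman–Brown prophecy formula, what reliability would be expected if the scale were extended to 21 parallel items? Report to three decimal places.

predicted reliability = 0.772

Length factor m = 21/8 = 2.6250
α' = m·α / (1 + (m−1)·α)
   = 21/8 × 0.563 / (1 + (21/8 − 1) × 0.563)
   = 1.4779 / 1.9149 = 0.772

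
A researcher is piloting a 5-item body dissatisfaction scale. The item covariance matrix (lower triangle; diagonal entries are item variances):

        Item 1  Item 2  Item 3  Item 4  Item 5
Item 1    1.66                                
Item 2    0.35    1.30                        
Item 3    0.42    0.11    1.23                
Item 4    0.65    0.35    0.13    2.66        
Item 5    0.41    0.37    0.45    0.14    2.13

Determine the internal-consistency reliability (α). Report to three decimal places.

α = 0.537

Σσ²ᵢ = 1.66 + 1.30 + 1.23 + 2.66 + 2.13 = 8.98
Sum of the distinct covariances = 3.38
total variance = 8.98 + 2 × 3.38 = 15.74
α = (k/(k−1))·(1 − Σσ²ᵢ/total variance) = (5/4)·(1 − 8.98/15.74) = 0.537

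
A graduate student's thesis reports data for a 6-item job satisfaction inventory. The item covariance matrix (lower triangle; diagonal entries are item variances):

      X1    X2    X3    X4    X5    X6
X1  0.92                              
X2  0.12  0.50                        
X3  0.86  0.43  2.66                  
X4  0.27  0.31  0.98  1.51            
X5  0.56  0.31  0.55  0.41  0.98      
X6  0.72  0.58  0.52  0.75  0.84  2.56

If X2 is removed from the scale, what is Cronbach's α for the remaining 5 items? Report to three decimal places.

Remaining items: X1, X3, X4, X5, X6 (k = 5).
sum of item variances = 0.92 + 2.66 + 1.51 + 0.98 + 2.56 = 8.63
σ²_total = 8.63 + 2 × 6.46 = 21.55
α (item deleted) = (5/4)·(1 − 8.63/21.55) = 0.749

Cronbach's α = 0.749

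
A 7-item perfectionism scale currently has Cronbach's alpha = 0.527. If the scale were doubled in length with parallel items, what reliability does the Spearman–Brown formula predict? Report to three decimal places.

predicted reliability = 0.690

Length factor m = 2
α' = m·α / (1 + (m−1)·α)
   = 2 × 0.527 / (1 + (2 − 1) × 0.527)
   = 1.0540 / 1.5270 = 0.690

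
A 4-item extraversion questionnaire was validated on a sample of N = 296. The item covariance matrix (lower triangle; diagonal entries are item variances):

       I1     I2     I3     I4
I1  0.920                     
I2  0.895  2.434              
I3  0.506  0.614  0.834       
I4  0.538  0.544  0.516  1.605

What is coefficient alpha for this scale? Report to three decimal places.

α = 0.740

Σσ²ᵢ = 0.920 + 2.434 + 0.834 + 1.605 = 5.793
Sum of off-diagonal covariances = 3.613
Var(T) = 5.793 + 2 × 3.613 = 13.019
α = (k/(k−1))·(1 − Σσ²ᵢ/Var(T)) = (4/3)·(1 − 5.793/13.019) = 0.740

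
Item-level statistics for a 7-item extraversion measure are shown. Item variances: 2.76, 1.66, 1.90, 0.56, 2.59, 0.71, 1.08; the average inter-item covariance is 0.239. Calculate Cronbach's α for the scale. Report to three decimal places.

Cronbach's α = 0.550

sum of item variances = 2.76 + 1.66 + 1.90 + 0.56 + 2.59 + 0.71 + 1.08 = 11.26
Sum of the 21 distinct covariances = 21 × 0.239 = 5.019
σ²_T = sum of item variances + 2·Σcov = 11.26 + 2 × 5.019 = 21.298
α = (7/6)·(1 − 11.26/21.298) = 0.550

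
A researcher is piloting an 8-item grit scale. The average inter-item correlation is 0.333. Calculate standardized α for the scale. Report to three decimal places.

standardized α = 0.800

Standardized α = k·r̄ / (1 + (k−1)·r̄) = 8 × 0.333 / (1 + 7 × 0.333)
  = 2.6640 / 3.3310 = 0.800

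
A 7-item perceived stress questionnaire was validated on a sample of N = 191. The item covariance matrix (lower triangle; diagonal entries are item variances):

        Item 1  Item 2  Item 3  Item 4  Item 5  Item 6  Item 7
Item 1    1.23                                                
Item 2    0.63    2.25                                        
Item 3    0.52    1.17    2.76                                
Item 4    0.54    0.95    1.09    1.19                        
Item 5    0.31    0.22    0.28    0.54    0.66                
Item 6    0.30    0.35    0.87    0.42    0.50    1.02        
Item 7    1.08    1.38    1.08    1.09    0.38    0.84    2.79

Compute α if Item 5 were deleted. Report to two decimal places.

Remaining items: Item 1, Item 2, Item 3, Item 4, Item 6, Item 7 (k = 6).
Σσ²ᵢ = 1.23 + 2.25 + 2.76 + 1.19 + 1.02 + 2.79 = 11.24
σ²_total = 11.24 + 2 × 12.31 = 35.86
α (item deleted) = (6/5)·(1 − 11.24/35.86) = 0.82

α = 0.82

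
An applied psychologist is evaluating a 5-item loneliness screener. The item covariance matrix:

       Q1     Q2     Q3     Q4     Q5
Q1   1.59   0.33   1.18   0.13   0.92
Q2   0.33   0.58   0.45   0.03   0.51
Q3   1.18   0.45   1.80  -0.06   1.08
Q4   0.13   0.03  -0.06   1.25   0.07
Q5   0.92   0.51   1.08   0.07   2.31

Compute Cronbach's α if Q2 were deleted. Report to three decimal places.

Remaining items: Q1, Q3, Q4, Q5 (k = 4).
Σσ²ᵢ = 1.59 + 1.80 + 1.25 + 2.31 = 6.95
total variance = 6.95 + 2 × 3.32 = 13.59
α (item deleted) = (4/3)·(1 − 6.95/13.59) = 0.651

α = 0.651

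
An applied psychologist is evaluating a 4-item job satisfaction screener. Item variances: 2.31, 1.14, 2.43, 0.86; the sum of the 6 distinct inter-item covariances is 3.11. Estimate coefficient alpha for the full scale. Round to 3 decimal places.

α = 0.640

sum of item variances = 2.31 + 1.14 + 2.43 + 0.86 = 6.74
Sum of distinct covariances = 3.11
total variance = sum of item variances + 2·Σcov = 6.74 + 2 × 3.11 = 12.96
α = (4/3)·(1 − 6.74/12.96) = 0.640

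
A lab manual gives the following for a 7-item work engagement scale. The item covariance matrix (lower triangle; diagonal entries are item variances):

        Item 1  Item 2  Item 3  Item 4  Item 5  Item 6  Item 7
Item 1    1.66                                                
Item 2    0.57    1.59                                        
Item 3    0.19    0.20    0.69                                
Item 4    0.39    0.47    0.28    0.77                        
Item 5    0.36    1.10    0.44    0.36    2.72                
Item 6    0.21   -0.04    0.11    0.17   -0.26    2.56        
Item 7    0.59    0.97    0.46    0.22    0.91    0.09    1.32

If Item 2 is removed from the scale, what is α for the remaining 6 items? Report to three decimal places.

α = 0.578

Remaining items: Item 1, Item 3, Item 4, Item 5, Item 6, Item 7 (k = 6).
sum of item variances = 1.66 + 0.69 + 0.77 + 2.72 + 2.56 + 1.32 = 9.72
Var(T) = 9.72 + 2 × 4.52 = 18.76
α (item deleted) = (6/5)·(1 − 9.72/18.76) = 0.578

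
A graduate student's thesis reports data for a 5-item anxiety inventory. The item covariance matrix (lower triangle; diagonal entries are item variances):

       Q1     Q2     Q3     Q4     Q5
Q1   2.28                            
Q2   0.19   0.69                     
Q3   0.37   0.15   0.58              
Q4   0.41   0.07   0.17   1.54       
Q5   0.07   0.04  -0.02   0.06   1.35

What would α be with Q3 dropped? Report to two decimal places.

Remaining items: Q1, Q2, Q4, Q5 (k = 4).
sum of item variances = 2.28 + 0.69 + 1.54 + 1.35 = 5.86
Var(T) = 5.86 + 2 × 0.84 = 7.54
α (item deleted) = (4/3)·(1 − 5.86/7.54) = 0.30

α = 0.30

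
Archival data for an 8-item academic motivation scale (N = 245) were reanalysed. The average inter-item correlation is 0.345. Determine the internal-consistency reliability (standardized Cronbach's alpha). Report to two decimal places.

α = 0.81

Standardized α = k·r̄ / (1 + (k−1)·r̄) = 8 × 0.345 / (1 + 7 × 0.345)
  = 2.7600 / 3.4150 = 0.81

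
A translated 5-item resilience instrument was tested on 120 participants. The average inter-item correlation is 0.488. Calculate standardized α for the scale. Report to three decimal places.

Standardized α = k·r̄ / (1 + (k−1)·r̄) = 5 × 0.488 / (1 + 4 × 0.488)
  = 2.4400 / 2.9520 = 0.827

α = 0.827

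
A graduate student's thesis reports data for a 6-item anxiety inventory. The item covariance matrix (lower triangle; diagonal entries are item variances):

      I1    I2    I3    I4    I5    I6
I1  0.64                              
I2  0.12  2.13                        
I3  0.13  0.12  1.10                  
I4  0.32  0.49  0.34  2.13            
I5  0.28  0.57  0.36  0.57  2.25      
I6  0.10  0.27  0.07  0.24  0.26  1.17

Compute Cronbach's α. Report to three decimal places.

Cronbach's α = 0.568

Σσ²ᵢ = 0.64 + 2.13 + 1.10 + 2.13 + 2.25 + 1.17 = 9.42
Sum of off-diagonal covariances = 4.24
σ²_T = 9.42 + 2 × 4.24 = 17.90
α = (k/(k−1))·(1 − Σσ²ᵢ/σ²_T) = (6/5)·(1 − 9.42/17.90) = 0.568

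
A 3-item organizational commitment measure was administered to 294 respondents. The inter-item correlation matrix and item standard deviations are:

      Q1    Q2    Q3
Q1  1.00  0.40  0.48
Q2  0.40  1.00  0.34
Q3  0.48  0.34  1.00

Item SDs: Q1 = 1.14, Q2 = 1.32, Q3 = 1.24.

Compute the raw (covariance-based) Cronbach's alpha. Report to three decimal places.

Σσ²ᵢ = 1.14² + 1.32² + 1.24² = 4.5796
Covariances σ_ij = r_ij · s_i · s_j:
  σ(Q1,Q2) = 0.40 × 1.14 × 1.32 = 0.6019
  σ(Q1,Q3) = 0.48 × 1.14 × 1.24 = 0.6785
  σ(Q2,Q3) = 0.34 × 1.32 × 1.24 = 0.5565
σ²_T = Σσ²ᵢ + 2·Σσ_ij = 4.5796 + 2 × 1.8369 = 8.2534
α = (3/2)·(1 − 4.5796/8.2534) = 0.668

α = 0.668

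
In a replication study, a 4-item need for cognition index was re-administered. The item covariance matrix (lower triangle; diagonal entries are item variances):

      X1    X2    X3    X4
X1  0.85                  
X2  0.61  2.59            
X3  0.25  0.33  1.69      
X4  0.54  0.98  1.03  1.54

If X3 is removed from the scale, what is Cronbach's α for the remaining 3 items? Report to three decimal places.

α = 0.692

Remaining items: X1, X2, X4 (k = 3).
Σσ²ᵢ = 0.85 + 2.59 + 1.54 = 4.98
σ²_T = 4.98 + 2 × 2.13 = 9.24
α (item deleted) = (3/2)·(1 − 4.98/9.24) = 0.692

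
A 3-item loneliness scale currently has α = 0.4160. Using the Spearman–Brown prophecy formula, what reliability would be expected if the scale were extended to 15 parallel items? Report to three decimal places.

predicted reliability = 0.781

Length factor m = 15/3 = 5.0000
α' = m·α / (1 + (m−1)·α)
   = 15/3 × 0.4160 / (1 + (15/3 − 1) × 0.4160)
   = 2.0800 / 2.6640 = 0.781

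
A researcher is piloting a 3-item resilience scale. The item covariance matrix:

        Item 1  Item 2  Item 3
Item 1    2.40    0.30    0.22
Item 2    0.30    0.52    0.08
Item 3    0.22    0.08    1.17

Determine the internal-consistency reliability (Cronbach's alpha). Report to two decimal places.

α = 0.34

ΣVar(i) = 2.40 + 0.52 + 1.17 = 4.09
Sum of off-diagonal covariances = 0.60
Var(T) = 4.09 + 2 × 0.60 = 5.29
α = (k/(k−1))·(1 − ΣVar(i)/Var(T)) = (3/2)·(1 − 4.09/5.29) = 0.34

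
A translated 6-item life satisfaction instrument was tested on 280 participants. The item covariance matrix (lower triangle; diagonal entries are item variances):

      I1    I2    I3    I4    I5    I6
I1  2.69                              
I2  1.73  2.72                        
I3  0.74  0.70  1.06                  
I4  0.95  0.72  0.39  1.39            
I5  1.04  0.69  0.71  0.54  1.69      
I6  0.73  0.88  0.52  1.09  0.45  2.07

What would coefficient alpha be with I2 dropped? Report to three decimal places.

Remaining items: I1, I3, I4, I5, I6 (k = 5).
ΣVar(i) = 2.69 + 1.06 + 1.39 + 1.69 + 2.07 = 8.90
σ²_T = 8.90 + 2 × 7.16 = 23.22
α (item deleted) = (5/4)·(1 − 8.90/23.22) = 0.771

α = 0.771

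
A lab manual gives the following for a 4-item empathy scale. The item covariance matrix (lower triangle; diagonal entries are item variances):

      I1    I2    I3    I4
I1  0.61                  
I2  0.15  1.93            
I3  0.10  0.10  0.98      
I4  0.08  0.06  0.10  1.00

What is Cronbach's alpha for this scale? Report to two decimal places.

α = 0.28

ΣVar(i) = 0.61 + 1.93 + 0.98 + 1.00 = 4.52
Sum of the distinct covariances = 0.59
σ²_total = 4.52 + 2 × 0.59 = 5.70
α = (k/(k−1))·(1 − ΣVar(i)/σ²_total) = (4/3)·(1 − 4.52/5.70) = 0.28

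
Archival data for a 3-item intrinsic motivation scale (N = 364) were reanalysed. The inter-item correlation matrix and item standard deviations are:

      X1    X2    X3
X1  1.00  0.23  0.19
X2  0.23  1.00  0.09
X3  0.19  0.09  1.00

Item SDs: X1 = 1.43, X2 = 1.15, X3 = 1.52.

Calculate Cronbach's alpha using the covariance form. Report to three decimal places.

α = 0.376

Σσ²ᵢ = 1.43² + 1.15² + 1.52² = 5.6778
Covariances σ_ij = r_ij · s_i · s_j:
  σ(X1,X2) = 0.23 × 1.43 × 1.15 = 0.3782
  σ(X1,X3) = 0.19 × 1.43 × 1.52 = 0.4130
  σ(X2,X3) = 0.09 × 1.15 × 1.52 = 0.1573
σ²_T = Σσ²ᵢ + 2·Σσ_ij = 5.6778 + 2 × 0.9485 = 7.5748
α = (3/2)·(1 − 5.6778/7.5748) = 0.376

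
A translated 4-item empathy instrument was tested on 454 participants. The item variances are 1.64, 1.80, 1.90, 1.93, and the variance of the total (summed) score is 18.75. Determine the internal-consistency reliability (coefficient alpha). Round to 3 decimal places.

Σσᵢ² = 1.64 + 1.80 + 1.90 + 1.93 = 7.27
α = (k/(k−1))·(1 − Σσᵢ²/σ²_total) = (4/3)·(1 − 7.27/18.75) = 0.816

coefficient alpha = 0.816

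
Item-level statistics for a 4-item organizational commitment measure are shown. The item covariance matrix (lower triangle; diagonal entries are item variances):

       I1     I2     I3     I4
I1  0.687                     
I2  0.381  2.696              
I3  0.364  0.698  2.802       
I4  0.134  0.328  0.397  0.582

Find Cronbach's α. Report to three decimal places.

sum of item variances = 0.687 + 2.696 + 2.802 + 0.582 = 6.767
Sum of the distinct covariances = 2.302
total variance = 6.767 + 2 × 2.302 = 11.371
α = (k/(k−1))·(1 − sum of item variances/total variance) = (4/3)·(1 − 6.767/11.371) = 0.540

Cronbach's α = 0.540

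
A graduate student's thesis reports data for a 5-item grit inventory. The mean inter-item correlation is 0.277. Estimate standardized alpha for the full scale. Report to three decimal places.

Standardized α = k·r̄ / (1 + (k−1)·r̄) = 5 × 0.277 / (1 + 4 × 0.277)
  = 1.3850 / 2.1080 = 0.657

standardized alpha = 0.657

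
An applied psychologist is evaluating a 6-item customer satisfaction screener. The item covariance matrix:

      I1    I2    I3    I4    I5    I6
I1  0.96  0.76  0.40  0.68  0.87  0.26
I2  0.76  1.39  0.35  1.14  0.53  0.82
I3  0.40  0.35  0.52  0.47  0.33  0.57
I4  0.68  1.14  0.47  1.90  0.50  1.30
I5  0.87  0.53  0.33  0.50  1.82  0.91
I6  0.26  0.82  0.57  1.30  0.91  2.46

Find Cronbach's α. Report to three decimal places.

ΣVar(i) = 0.96 + 1.39 + 0.52 + 1.90 + 1.82 + 2.46 = 9.05
Σ_{i<j} σ_ij = 9.89
σ²_total = 9.05 + 2 × 9.89 = 28.83
α = (k/(k−1))·(1 − ΣVar(i)/σ²_total) = (6/5)·(1 − 9.05/28.83) = 0.823

α = 0.823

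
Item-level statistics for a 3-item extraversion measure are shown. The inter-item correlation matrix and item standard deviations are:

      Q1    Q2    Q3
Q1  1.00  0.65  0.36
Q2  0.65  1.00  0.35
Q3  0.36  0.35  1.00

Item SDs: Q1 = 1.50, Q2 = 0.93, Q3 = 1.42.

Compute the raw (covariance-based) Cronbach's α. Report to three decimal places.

Σσ²ᵢ = 1.50² + 0.93² + 1.42² = 5.1313
Covariances σ_ij = r_ij · s_i · s_j:
  σ(Q1,Q2) = 0.65 × 1.50 × 0.93 = 0.9068
  σ(Q1,Q3) = 0.36 × 1.50 × 1.42 = 0.7668
  σ(Q2,Q3) = 0.35 × 0.93 × 1.42 = 0.4622
σ²_T = Σσ²ᵢ + 2·Σσ_ij = 5.1313 + 2 × 2.1358 = 9.4029
α = (3/2)·(1 − 5.1313/9.4029) = 0.681

α = 0.681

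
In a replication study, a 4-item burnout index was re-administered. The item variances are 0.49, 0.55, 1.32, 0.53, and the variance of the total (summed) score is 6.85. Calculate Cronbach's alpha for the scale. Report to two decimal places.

α = 0.77

sum of item variances = 0.49 + 0.55 + 1.32 + 0.53 = 2.89
α = (k/(k−1))·(1 − sum of item variances/σ²_T) = (4/3)·(1 − 2.89/6.85) = 0.77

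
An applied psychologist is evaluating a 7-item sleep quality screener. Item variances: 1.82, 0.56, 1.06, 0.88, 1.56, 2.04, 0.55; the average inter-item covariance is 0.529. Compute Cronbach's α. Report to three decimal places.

α = 0.845

sum of item variances = 1.82 + 0.56 + 1.06 + 0.88 + 1.56 + 2.04 + 0.55 = 8.47
Sum of the 21 distinct covariances = 21 × 0.529 = 11.109
total variance = sum of item variances + 2·Σcov = 8.47 + 2 × 11.109 = 30.688
α = (7/6)·(1 − 8.47/30.688) = 0.845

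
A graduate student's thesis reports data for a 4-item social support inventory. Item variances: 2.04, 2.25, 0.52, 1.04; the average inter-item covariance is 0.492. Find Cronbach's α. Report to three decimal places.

sum of item variances = 2.04 + 2.25 + 0.52 + 1.04 = 5.85
Sum of the 6 distinct covariances = 6 × 0.492 = 2.952
σ²_total = sum of item variances + 2·Σcov = 5.85 + 2 × 2.952 = 11.754
α = (4/3)·(1 − 5.85/11.754) = 0.670

α = 0.670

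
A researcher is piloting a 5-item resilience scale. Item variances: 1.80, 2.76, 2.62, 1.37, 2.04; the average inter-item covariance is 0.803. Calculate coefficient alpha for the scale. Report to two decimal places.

α = 0.75

Σσᵢ² = 1.80 + 2.76 + 2.62 + 1.37 + 2.04 = 10.59
Sum of the 10 distinct covariances = 10 × 0.803 = 8.030
σ²_T = Σσᵢ² + 2·Σcov = 10.59 + 2 × 8.030 = 26.650
α = (5/4)·(1 − 10.59/26.650) = 0.75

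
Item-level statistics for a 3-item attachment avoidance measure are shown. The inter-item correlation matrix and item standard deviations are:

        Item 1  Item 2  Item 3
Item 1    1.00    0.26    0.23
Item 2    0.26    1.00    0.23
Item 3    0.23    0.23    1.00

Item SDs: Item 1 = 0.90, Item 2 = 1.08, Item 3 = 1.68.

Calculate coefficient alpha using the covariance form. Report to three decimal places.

Σσ²ᵢ = 0.90² + 1.08² + 1.68² = 4.7988
Covariances σ_ij = r_ij · s_i · s_j:
  σ(Item 1,Item 2) = 0.26 × 0.90 × 1.08 = 0.2527
  σ(Item 1,Item 3) = 0.23 × 0.90 × 1.68 = 0.3478
  σ(Item 2,Item 3) = 0.23 × 1.08 × 1.68 = 0.4173
σ²_T = Σσ²ᵢ + 2·Σσ_ij = 4.7988 + 2 × 1.0178 = 6.8344
α = (3/2)·(1 − 4.7988/6.8344) = 0.447

α = 0.447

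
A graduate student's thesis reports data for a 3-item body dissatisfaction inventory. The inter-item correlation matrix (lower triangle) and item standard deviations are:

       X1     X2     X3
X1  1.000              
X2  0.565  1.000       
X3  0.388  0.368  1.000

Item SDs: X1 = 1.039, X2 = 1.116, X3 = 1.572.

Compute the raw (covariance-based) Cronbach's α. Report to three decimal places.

Σσ²ᵢ = 1.039² + 1.116² + 1.572² = 4.7962
Covariances σ_ij = r_ij · s_i · s_j:
  σ(X1,X2) = 0.565 × 1.039 × 1.116 = 0.6551
  σ(X1,X3) = 0.388 × 1.039 × 1.572 = 0.6337
  σ(X2,X3) = 0.368 × 1.116 × 1.572 = 0.6456
σ²_T = Σσ²ᵢ + 2·Σσ_ij = 4.7962 + 2 × 1.9344 = 8.6650
α = (3/2)·(1 − 4.7962/8.6650) = 0.670

α = 0.670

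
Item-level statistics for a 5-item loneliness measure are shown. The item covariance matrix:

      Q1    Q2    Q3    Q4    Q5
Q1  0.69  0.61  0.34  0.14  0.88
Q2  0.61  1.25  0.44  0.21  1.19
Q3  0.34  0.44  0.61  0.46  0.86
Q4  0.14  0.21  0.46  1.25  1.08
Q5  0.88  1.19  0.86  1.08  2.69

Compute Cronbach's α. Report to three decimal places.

α = 0.821

Σσ²ᵢ = 0.69 + 1.25 + 0.61 + 1.25 + 2.69 = 6.49
Sum of off-diagonal covariances = 6.21
total variance = 6.49 + 2 × 6.21 = 18.91
α = (k/(k−1))·(1 − Σσ²ᵢ/total variance) = (5/4)·(1 − 6.49/18.91) = 0.821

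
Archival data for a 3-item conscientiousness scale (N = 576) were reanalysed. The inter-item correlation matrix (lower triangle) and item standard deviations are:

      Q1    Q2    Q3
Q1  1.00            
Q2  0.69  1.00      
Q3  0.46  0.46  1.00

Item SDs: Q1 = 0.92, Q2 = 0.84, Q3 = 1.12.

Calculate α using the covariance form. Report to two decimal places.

Σσ²ᵢ = 0.92² + 0.84² + 1.12² = 2.8064
Covariances σ_ij = r_ij · s_i · s_j:
  σ(Q1,Q2) = 0.69 × 0.92 × 0.84 = 0.5332
  σ(Q1,Q3) = 0.46 × 0.92 × 1.12 = 0.4740
  σ(Q2,Q3) = 0.46 × 0.84 × 1.12 = 0.4328
σ²_T = Σσ²ᵢ + 2·Σσ_ij = 2.8064 + 2 × 1.4400 = 5.6864
α = (3/2)·(1 − 2.8064/5.6864) = 0.76

α = 0.76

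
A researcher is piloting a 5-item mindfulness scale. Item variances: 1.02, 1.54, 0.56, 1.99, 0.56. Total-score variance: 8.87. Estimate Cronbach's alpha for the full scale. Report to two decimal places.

ΣVar(i) = 1.02 + 1.54 + 0.56 + 1.99 + 0.56 = 5.67
α = (k/(k−1))·(1 − ΣVar(i)/σ²_T) = (5/4)·(1 − 5.67/8.87) = 0.45

α = 0.45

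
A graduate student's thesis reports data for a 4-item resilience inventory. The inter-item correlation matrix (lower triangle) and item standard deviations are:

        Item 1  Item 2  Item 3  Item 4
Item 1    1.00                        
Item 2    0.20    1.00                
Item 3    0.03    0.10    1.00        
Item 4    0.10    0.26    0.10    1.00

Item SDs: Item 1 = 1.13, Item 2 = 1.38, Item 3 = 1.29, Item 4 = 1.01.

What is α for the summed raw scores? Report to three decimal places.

Σσ²ᵢ = 1.13² + 1.38² + 1.29² + 1.01² = 5.8655
Covariances σ_ij = r_ij · s_i · s_j:
  σ(Item 1,Item 2) = 0.20 × 1.13 × 1.38 = 0.3119
  σ(Item 1,Item 3) = 0.03 × 1.13 × 1.29 = 0.0437
  σ(Item 1,Item 4) = 0.10 × 1.13 × 1.01 = 0.1141
  σ(Item 2,Item 3) = 0.10 × 1.38 × 1.29 = 0.1780
  σ(Item 2,Item 4) = 0.26 × 1.38 × 1.01 = 0.3624
  σ(Item 3,Item 4) = 0.10 × 1.29 × 1.01 = 0.1303
σ²_T = Σσ²ᵢ + 2·Σσ_ij = 5.8655 + 2 × 1.1404 = 8.1463
α = (4/3)·(1 − 5.8655/8.1463) = 0.373

α = 0.373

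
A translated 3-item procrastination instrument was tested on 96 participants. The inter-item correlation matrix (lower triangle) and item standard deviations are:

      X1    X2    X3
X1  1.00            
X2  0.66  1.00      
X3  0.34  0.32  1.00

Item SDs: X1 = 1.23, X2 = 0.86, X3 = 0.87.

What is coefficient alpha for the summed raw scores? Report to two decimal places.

α = 0.70

Σσ²ᵢ = 1.23² + 0.86² + 0.87² = 3.0094
Covariances σ_ij = r_ij · s_i · s_j:
  σ(X1,X2) = 0.66 × 1.23 × 0.86 = 0.6981
  σ(X1,X3) = 0.34 × 1.23 × 0.87 = 0.3638
  σ(X2,X3) = 0.32 × 0.86 × 0.87 = 0.2394
σ²_T = Σσ²ᵢ + 2·Σσ_ij = 3.0094 + 2 × 1.3013 = 5.6120
α = (3/2)·(1 − 3.0094/5.6120) = 0.70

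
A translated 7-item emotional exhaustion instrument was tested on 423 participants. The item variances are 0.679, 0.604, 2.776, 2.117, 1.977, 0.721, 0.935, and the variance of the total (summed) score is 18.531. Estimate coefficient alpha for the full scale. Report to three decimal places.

coefficient alpha = 0.549

Σσ²ᵢ = 0.679 + 0.604 + 2.776 + 2.117 + 1.977 + 0.721 + 0.935 = 9.809
α = (k/(k−1))·(1 − Σσ²ᵢ/σ²_total) = (7/6)·(1 − 9.809/18.531) = 0.549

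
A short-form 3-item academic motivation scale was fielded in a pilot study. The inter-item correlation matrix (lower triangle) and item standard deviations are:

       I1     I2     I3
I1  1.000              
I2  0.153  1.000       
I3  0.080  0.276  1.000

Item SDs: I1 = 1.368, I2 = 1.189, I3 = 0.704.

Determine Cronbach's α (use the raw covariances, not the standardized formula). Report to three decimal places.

α = 0.341

Σσ²ᵢ = 1.368² + 1.189² + 0.704² = 3.7808
Covariances σ_ij = r_ij · s_i · s_j:
  σ(I1,I2) = 0.153 × 1.368 × 1.189 = 0.2489
  σ(I1,I3) = 0.080 × 1.368 × 0.704 = 0.0770
  σ(I2,I3) = 0.276 × 1.189 × 0.704 = 0.2310
σ²_T = Σσ²ᵢ + 2·Σσ_ij = 3.7808 + 2 × 0.5569 = 4.8946
α = (3/2)·(1 − 3.7808/4.8946) = 0.341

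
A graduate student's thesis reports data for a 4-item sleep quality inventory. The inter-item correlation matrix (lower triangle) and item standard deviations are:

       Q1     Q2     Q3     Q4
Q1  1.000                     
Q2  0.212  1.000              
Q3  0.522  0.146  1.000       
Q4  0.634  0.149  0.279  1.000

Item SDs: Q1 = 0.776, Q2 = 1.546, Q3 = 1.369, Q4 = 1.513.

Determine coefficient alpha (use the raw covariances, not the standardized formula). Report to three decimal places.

Σσ²ᵢ = 0.776² + 1.546² + 1.369² + 1.513² = 7.1556
Covariances σ_ij = r_ij · s_i · s_j:
  σ(Q1,Q2) = 0.212 × 0.776 × 1.546 = 0.2543
  σ(Q1,Q3) = 0.522 × 0.776 × 1.369 = 0.5545
  σ(Q1,Q4) = 0.634 × 0.776 × 1.513 = 0.7444
  σ(Q2,Q3) = 0.146 × 1.546 × 1.369 = 0.3090
  σ(Q2,Q4) = 0.149 × 1.546 × 1.513 = 0.3485
  σ(Q3,Q4) = 0.279 × 1.369 × 1.513 = 0.5779
σ²_T = Σσ²ᵢ + 2·Σσ_ij = 7.1556 + 2 × 2.7886 = 12.7328
α = (4/3)·(1 − 7.1556/12.7328) = 0.584

coefficient alpha = 0.584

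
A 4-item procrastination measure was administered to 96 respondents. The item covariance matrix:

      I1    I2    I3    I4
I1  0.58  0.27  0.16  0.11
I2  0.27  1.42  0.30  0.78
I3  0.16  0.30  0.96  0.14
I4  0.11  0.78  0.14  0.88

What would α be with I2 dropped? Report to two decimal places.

α = 0.38

Remaining items: I1, I3, I4 (k = 3).
sum of item variances = 0.58 + 0.96 + 0.88 = 2.42
σ²_T = 2.42 + 2 × 0.41 = 3.24
α (item deleted) = (3/2)·(1 − 2.42/3.24) = 0.38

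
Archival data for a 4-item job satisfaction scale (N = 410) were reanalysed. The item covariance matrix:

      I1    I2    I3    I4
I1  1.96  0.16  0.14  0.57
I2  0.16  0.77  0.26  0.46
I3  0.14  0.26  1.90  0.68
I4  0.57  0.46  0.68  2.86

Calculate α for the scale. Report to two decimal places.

α = 0.50

sum of item variances = 1.96 + 0.77 + 1.90 + 2.86 = 7.49
Sum of the distinct covariances = 2.27
Var(T) = 7.49 + 2 × 2.27 = 12.03
α = (k/(k−1))·(1 − sum of item variances/Var(T)) = (4/3)·(1 − 7.49/12.03) = 0.50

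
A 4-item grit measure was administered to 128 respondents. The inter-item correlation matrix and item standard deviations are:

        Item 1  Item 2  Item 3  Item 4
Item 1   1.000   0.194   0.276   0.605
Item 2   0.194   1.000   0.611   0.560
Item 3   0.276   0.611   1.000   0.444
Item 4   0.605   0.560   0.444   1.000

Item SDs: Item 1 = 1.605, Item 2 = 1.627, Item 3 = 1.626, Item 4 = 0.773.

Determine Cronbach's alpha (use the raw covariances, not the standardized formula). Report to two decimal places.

Σσ²ᵢ = 1.605² + 1.627² + 1.626² + 0.773² = 8.4646
Covariances σ_ij = r_ij · s_i · s_j:
  σ(Item 1,Item 2) = 0.194 × 1.605 × 1.627 = 0.5066
  σ(Item 1,Item 3) = 0.276 × 1.605 × 1.626 = 0.7203
  σ(Item 1,Item 4) = 0.605 × 1.605 × 0.773 = 0.7506
  σ(Item 2,Item 3) = 0.611 × 1.627 × 1.626 = 1.6164
  σ(Item 2,Item 4) = 0.560 × 1.627 × 0.773 = 0.7043
  σ(Item 3,Item 4) = 0.444 × 1.626 × 0.773 = 0.5581
σ²_T = Σσ²ᵢ + 2·Σσ_ij = 8.4646 + 2 × 4.8563 = 18.1772
α = (4/3)·(1 − 8.4646/18.1772) = 0.71

Cronbach's alpha = 0.71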